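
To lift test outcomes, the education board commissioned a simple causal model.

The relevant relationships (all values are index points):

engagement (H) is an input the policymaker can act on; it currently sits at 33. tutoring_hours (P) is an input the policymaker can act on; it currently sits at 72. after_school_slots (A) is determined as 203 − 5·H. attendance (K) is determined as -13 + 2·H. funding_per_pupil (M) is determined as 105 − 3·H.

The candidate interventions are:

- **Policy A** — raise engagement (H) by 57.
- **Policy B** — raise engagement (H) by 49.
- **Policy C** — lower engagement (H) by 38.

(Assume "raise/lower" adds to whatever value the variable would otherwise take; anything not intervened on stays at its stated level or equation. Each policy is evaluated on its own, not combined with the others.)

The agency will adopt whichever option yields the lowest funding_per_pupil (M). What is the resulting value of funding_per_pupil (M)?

-165

Policy A (H + 57):
  H = 33 + 57 = 90
  M = 105 − 3·90 = -165
Policy B (H + 49):
  H = 33 + 49 = 82
  M = 105 − 3·82 = -141
Policy C (H − 38):
  H = 33 − 38 = -5
  M = 105 − 3·(-5) = 120
Comparing — Policy A: M=-165, Policy B: M=-141, Policy C: M=120. Lowest is -165 (Policy A).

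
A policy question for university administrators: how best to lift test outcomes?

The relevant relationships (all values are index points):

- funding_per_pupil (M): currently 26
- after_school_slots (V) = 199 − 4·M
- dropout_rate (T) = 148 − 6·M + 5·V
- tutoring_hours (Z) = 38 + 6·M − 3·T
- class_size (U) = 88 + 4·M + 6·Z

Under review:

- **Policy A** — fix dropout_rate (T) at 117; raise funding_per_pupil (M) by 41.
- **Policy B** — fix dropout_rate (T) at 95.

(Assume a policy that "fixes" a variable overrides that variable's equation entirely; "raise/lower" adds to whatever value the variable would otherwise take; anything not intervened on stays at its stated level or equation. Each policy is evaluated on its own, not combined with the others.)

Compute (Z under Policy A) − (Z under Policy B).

180

Policy A (T := 117, M + 41):
  M = 26 + 41 = 67
  V = 199 − 4·67 = -69
  T = 117
  Z = 38 + 6·67 − 3·117 = 89
Policy B (T := 95):
  M = 26
  V = 199 − 4·26 = 95
  T = 95
  Z = 38 + 6·26 − 3·95 = -91
Z: 89 − (-91) = 180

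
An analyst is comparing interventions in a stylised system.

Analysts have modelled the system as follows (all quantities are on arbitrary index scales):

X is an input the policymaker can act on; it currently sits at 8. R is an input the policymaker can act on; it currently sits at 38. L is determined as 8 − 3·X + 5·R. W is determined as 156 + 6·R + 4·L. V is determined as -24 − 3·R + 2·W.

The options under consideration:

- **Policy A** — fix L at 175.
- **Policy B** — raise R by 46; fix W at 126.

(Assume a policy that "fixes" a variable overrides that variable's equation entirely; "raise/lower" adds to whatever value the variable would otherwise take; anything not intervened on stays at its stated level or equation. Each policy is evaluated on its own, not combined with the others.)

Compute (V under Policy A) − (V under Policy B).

2054

Policy A (L := 175):
  X = 8
  R = 38
  L = 175
  W = 156 + 6·38 + 4·175 = 1084
  V = -24 − 3·38 + 2·1084 = 2030
Policy B (R + 46, W := 126):
  X = 8
  R = 38 + 46 = 84
  L = 8 − 3·8 + 5·84 = 404
  W = 126
  V = -24 − 3·84 + 2·126 = -24
V: 2030 − (-24) = 2054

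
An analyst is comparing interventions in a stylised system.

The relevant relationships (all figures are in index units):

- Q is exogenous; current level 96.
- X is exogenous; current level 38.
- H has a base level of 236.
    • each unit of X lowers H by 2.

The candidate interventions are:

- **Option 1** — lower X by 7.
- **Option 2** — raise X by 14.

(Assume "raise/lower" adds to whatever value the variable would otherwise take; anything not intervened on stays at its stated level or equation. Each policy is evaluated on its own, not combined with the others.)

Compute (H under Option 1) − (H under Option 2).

42

Option 1 (X − 7):
  X = 38 − 7 = 31
  H = 236 − 2·31 = 174
Option 2 (X + 14):
  X = 38 + 14 = 52
  H = 236 − 2·52 = 132
H: 174 − 132 = 42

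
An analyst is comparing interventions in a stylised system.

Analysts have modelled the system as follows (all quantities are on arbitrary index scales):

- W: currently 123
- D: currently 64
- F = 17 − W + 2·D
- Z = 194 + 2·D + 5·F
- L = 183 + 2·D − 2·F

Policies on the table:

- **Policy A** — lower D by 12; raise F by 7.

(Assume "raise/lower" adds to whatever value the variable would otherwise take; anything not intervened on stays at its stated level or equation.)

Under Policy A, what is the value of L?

Policy A (D − 12, F + 7):
  W = 123
  D = 64 − 12 = 52
  F = 17 − 123 + 2·52 (+7 from intervention) = 5
  L = 183 + 2·52 − 2·5 = 277

277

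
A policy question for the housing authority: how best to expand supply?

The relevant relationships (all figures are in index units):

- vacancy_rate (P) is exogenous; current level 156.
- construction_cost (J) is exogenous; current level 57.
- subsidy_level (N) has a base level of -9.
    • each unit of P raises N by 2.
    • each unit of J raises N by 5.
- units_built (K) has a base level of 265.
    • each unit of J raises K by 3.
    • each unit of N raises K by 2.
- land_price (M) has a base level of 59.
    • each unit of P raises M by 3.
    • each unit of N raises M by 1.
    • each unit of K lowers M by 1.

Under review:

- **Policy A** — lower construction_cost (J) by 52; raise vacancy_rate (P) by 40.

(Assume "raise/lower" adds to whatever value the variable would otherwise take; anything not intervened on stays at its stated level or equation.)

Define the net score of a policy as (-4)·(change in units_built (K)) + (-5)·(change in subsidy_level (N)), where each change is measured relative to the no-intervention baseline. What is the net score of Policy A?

Baseline:
  P = 156
  J = 57
  N = -9 + 2·156 + 5·57 = 588
  K = 265 + 3·57 + 2·588 = 1612
Policy A (J − 52, P + 40):
  P = 156 + 40 = 196
  J = 57 − 52 = 5
  N = -9 + 2·196 + 5·5 = 408
  K = 265 + 3·5 + 2·408 = 1096
ΔK = 1096 − 1612 = -516; ΔN = 408 − 588 = -180
Score = (-4)·(-516) + (-5)·(-180) = 2964

2964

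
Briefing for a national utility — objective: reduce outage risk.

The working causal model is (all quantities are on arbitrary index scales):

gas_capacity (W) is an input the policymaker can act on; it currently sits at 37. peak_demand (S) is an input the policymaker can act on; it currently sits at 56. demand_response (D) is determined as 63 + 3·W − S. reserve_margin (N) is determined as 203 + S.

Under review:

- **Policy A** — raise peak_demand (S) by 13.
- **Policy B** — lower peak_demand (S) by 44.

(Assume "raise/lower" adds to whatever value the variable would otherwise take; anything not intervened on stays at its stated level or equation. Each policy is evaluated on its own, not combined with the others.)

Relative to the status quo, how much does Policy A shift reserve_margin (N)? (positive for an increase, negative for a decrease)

Baseline:
  S = 56
  N = 203 + 56 = 259
Policy A (S + 13):
  S = 56 + 13 = 69
  N = 203 + 69 = 272
Change in N: 272 − 259 = 13

13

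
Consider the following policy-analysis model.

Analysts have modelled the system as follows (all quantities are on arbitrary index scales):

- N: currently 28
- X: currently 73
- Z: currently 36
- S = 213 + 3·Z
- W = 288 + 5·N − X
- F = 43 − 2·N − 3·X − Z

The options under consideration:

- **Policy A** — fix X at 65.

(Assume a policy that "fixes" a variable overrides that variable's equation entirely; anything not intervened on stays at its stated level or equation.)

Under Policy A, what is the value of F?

-244

Policy A (X := 65):
  N = 28
  X = 65
  Z = 36
  F = 43 − 2·28 − 3·65 − 36 = -244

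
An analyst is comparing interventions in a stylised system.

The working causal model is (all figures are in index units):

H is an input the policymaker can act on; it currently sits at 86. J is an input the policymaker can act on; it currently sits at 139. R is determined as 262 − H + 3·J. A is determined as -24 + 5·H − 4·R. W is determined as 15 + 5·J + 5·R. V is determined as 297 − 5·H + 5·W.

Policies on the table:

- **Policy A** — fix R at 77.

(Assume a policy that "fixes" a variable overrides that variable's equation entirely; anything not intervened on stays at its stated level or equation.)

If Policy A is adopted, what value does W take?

1095

Policy A (R := 77):
  H = 86
  J = 139
  R = 77
  W = 15 + 5·139 + 5·77 = 1095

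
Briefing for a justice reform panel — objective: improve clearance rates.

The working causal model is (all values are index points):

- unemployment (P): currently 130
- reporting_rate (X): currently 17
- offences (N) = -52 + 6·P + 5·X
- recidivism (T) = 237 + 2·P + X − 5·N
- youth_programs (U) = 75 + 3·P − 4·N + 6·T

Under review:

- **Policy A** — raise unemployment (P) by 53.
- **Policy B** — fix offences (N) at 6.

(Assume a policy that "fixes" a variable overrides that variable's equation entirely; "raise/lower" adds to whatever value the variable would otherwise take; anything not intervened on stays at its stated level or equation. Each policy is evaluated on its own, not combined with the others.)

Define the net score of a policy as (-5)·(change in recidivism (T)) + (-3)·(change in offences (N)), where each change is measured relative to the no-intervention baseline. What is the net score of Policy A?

Baseline:
  P = 130
  X = 17
  N = -52 + 6·130 + 5·17 = 813
  T = 237 + 2·130 + 17 − 5·813 = -3551
Policy A (P + 53):
  P = 130 + 53 = 183
  X = 17
  N = -52 + 6·183 + 5·17 = 1131
  T = 237 + 2·183 + 17 − 5·1131 = -5035
ΔT = -5035 − (-3551) = -1484; ΔN = 1131 − 813 = 318
Score = (-5)·(-1484) + (-3)·318 = 6466

6466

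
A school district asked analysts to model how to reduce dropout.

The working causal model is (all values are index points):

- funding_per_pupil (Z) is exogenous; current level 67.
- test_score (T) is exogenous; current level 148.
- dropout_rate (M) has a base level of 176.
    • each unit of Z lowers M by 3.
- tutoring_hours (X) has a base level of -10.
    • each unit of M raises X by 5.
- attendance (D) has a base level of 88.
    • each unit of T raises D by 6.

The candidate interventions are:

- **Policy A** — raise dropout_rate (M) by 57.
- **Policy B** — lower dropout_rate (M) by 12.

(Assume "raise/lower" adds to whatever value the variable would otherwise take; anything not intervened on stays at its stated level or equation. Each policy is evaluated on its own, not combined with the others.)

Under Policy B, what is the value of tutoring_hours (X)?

Policy B (M − 12):
  Z = 67
  M = 176 − 3·67 (−12 from intervention) = -37
  X = -10 + 5·(-37) = -195

-195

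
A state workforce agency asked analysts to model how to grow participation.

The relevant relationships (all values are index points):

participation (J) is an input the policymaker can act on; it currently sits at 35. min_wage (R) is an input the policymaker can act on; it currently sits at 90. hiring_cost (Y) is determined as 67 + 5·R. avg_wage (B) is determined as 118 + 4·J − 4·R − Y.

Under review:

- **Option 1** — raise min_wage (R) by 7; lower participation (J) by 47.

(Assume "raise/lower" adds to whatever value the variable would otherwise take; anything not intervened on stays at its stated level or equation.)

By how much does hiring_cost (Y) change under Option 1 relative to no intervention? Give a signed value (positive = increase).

35

Baseline:
  R = 90
  Y = 67 + 5·90 = 517
Option 1 (R + 7, J − 47):
  R = 90 + 7 = 97
  Y = 67 + 5·97 = 552
Change in Y: 552 − 517 = 35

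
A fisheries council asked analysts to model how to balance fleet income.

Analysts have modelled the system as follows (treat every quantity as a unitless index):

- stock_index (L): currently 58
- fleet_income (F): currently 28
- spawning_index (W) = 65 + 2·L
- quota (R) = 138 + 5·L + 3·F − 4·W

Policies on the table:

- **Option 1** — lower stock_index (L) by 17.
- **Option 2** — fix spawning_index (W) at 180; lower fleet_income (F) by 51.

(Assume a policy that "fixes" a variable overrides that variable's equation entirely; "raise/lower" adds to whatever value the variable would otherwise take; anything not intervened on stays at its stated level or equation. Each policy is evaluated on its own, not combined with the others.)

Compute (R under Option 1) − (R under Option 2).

200

Option 1 (L − 17):
  L = 58 − 17 = 41
  F = 28
  W = 65 + 2·41 = 147
  R = 138 + 5·41 + 3·28 − 4·147 = -161
Option 2 (W := 180, F − 51):
  L = 58
  F = 28 − 51 = -23
  W = 180
  R = 138 + 5·58 + 3·(-23) − 4·180 = -361
R: -161 − (-361) = 200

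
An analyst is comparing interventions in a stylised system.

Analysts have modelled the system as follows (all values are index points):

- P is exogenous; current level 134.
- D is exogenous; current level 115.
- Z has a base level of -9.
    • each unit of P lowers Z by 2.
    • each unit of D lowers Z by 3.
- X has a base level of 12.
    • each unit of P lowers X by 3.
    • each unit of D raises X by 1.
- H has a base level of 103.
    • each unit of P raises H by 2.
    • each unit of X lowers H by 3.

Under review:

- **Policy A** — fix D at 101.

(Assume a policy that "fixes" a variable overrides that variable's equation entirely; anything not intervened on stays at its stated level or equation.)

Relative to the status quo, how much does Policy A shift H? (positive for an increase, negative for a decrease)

Baseline:
  P = 134
  D = 115
  X = 12 − 3·134 + 115 = -275
  H = 103 + 2·134 − 3·(-275) = 1196
Policy A (D := 101):
  P = 134
  D = 101
  X = 12 − 3·134 + 101 = -289
  H = 103 + 2·134 − 3·(-289) = 1238
Change in H: 1238 − 1196 = 42

42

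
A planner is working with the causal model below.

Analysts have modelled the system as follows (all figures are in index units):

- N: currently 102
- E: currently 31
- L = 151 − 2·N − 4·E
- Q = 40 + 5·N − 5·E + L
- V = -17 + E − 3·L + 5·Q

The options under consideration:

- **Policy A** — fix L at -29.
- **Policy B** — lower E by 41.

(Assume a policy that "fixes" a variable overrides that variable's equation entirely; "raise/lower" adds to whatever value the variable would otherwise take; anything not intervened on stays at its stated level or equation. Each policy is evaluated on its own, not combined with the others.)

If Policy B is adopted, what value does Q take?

Policy B (E − 41):
  N = 102
  E = 31 − 41 = -10
  L = 151 − 2·102 − 4·(-10) = -13
  Q = 40 + 5·102 − 5·(-10) + (-13) = 587

587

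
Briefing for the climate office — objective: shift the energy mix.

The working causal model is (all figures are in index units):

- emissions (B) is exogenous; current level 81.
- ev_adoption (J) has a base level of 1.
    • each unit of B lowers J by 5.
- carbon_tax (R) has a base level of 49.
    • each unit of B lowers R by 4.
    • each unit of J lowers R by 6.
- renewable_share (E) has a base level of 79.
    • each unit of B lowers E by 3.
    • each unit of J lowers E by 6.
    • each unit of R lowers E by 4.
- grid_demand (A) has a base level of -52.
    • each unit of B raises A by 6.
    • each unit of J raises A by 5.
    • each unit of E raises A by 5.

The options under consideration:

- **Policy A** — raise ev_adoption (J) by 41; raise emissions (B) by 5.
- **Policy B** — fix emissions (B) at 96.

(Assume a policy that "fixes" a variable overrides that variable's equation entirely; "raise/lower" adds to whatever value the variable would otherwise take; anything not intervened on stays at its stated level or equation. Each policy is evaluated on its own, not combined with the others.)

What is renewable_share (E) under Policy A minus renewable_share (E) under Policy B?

Policy A (J + 41, B + 5):
  B = 81 + 5 = 86
  J = 1 − 5·86 (+41 from intervention) = -388
  R = 49 − 4·86 − 6·(-388) = 2033
  E = 79 − 3·86 − 6·(-388) − 4·2033 = -5983
Policy B (B := 96):
  B = 96
  J = 1 − 5·96 = -479
  R = 49 − 4·96 − 6·(-479) = 2539
  E = 79 − 3·96 − 6·(-479) − 4·2539 = -7491
E: -5983 − (-7491) = 1508

1508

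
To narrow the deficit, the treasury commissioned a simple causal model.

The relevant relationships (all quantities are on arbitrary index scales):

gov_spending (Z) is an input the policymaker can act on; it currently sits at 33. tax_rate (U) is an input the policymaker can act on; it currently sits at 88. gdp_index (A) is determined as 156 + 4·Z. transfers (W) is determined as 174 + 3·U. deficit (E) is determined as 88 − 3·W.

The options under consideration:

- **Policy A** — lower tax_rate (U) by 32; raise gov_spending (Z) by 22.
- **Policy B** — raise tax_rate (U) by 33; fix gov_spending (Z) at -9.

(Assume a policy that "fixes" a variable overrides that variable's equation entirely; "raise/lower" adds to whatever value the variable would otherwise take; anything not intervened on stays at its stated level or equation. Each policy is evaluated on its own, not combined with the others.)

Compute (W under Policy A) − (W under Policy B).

Policy A (U − 32, Z + 22):
  U = 88 − 32 = 56
  W = 174 + 3·56 = 342
Policy B (U + 33, Z := -9):
  U = 88 + 33 = 121
  W = 174 + 3·121 = 537
W: 342 − 537 = -195

-195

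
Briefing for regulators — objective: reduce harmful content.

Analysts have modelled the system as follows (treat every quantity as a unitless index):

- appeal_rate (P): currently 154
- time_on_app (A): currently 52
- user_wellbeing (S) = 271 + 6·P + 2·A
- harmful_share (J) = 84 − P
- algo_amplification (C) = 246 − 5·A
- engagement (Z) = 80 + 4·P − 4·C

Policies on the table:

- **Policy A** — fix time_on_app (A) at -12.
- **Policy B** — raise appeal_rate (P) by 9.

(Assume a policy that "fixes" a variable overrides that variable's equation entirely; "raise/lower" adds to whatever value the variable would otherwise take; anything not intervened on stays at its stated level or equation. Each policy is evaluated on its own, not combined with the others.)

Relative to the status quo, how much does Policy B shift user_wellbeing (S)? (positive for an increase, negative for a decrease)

Baseline:
  P = 154
  A = 52
  S = 271 + 6·154 + 2·52 = 1299
Policy B (P + 9):
  P = 154 + 9 = 163
  A = 52
  S = 271 + 6·163 + 2·52 = 1353
Change in S: 1353 − 1299 = 54

54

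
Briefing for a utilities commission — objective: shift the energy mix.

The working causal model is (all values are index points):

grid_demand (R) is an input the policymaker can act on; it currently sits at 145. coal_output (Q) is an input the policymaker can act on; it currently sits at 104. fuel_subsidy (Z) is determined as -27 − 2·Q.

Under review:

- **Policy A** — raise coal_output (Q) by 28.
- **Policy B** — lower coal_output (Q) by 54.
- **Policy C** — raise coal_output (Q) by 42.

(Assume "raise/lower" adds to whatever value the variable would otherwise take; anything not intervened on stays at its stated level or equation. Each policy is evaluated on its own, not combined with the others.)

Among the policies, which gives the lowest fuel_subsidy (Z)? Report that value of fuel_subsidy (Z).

-319

Policy A (Q + 28):
  Q = 104 + 28 = 132
  Z = -27 − 2·132 = -291
Policy B (Q − 54):
  Q = 104 − 54 = 50
  Z = -27 − 2·50 = -127
Policy C (Q + 42):
  Q = 104 + 42 = 146
  Z = -27 − 2·146 = -319
Comparing — Policy A: Z=-291, Policy B: Z=-127, Policy C: Z=-319. Lowest is -319 (Policy C).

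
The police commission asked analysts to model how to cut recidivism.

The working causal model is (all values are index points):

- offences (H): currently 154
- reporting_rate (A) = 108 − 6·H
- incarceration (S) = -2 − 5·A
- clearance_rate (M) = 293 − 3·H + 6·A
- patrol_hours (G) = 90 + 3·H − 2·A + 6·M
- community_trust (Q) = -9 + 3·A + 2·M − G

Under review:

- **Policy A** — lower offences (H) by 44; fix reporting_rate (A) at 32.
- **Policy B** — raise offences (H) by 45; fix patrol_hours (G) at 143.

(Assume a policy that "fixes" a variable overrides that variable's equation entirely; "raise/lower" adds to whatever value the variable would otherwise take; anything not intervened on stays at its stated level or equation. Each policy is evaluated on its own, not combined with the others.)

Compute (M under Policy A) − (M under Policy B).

Policy A (H − 44, A := 32):
  H = 154 − 44 = 110
  A = 32
  M = 293 − 3·110 + 6·32 = 155
Policy B (H + 45, G := 143):
  H = 154 + 45 = 199
  A = 108 − 6·199 = -1086
  M = 293 − 3·199 + 6·(-1086) = -6820
M: 155 − (-6820) = 6975

6975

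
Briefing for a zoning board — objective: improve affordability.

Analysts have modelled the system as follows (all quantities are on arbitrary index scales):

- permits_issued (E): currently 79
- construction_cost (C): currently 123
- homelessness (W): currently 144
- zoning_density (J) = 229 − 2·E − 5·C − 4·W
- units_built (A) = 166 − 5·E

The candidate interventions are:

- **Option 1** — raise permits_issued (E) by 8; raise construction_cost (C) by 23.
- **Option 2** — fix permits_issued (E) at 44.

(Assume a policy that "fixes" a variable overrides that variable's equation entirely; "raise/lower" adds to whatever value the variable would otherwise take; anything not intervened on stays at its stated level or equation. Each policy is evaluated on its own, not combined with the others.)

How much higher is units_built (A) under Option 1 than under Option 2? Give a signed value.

Option 1 (E + 8, C + 23):
  E = 79 + 8 = 87
  A = 166 − 5·87 = -269
Option 2 (E := 44):
  E = 44
  A = 166 − 5·44 = -54
A: -269 − (-54) = -215

-215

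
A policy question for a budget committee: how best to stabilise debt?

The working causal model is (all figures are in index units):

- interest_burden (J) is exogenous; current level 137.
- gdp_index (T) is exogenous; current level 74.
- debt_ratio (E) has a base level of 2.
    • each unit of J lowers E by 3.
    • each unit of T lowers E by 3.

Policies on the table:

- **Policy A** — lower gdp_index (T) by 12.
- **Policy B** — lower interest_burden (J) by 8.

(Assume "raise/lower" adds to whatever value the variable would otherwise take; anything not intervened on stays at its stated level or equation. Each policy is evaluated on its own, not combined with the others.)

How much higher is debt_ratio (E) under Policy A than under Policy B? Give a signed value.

12

Policy A (T − 12):
  J = 137
  T = 74 − 12 = 62
  E = 2 − 3·137 − 3·62 = -595
Policy B (J − 8):
  J = 137 − 8 = 129
  T = 74
  E = 2 − 3·129 − 3·74 = -607
E: -595 − (-607) = 12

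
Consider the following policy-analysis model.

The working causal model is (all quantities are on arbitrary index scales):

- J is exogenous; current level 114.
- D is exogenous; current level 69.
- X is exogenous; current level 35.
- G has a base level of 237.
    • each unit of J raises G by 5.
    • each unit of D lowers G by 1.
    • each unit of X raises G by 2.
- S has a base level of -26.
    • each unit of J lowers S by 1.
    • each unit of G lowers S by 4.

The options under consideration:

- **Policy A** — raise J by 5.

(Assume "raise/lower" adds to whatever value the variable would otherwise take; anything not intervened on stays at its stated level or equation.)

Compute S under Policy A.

-3477

Policy A (J + 5):
  J = 114 + 5 = 119
  D = 69
  X = 35
  G = 237 + 5·119 − 69 + 2·35 = 833
  S = -26 − 119 − 4·833 = -3477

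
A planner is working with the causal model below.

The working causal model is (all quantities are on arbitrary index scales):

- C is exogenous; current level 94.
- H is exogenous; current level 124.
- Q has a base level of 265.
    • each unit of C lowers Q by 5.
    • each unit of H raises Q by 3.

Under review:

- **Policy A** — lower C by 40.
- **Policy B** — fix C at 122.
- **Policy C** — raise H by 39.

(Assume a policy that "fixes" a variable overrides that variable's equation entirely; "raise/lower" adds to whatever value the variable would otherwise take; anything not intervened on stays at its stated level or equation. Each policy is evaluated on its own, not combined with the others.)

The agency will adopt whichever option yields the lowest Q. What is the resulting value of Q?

Policy A (C − 40):
  C = 94 − 40 = 54
  H = 124
  Q = 265 − 5·54 + 3·124 = 367
Policy B (C := 122):
  C = 122
  H = 124
  Q = 265 − 5·122 + 3·124 = 27
Policy C (H + 39):
  C = 94
  H = 124 + 39 = 163
  Q = 265 − 5·94 + 3·163 = 284
Comparing — Policy A: Q=367, Policy B: Q=27, Policy C: Q=284. Lowest is 27 (Policy B).

27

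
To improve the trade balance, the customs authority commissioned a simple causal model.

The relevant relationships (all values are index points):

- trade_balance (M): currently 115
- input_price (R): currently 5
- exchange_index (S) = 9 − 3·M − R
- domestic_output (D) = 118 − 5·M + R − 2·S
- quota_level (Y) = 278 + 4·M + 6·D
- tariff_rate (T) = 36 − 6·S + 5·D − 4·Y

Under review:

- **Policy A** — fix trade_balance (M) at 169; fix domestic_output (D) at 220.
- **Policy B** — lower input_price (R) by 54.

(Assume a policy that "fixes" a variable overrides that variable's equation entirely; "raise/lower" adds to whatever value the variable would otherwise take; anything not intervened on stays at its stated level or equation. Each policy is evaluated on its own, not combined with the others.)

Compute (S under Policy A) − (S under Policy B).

-216

Policy A (M := 169, D := 220):
  M = 169
  R = 5
  S = 9 − 3·169 − 5 = -503
Policy B (R − 54):
  M = 115
  R = 5 − 54 = -49
  S = 9 − 3·115 − (-49) = -287
S: -503 − (-287) = -216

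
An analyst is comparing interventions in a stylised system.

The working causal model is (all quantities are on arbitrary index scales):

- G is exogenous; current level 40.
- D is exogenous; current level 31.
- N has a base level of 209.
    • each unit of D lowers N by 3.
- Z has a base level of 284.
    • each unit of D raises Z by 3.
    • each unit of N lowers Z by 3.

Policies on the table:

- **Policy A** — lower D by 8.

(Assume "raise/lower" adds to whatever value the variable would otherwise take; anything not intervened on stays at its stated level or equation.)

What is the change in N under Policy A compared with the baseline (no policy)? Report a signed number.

24

Baseline:
  D = 31
  N = 209 − 3·31 = 116
Policy A (D − 8):
  D = 31 − 8 = 23
  N = 209 − 3·23 = 140
Change in N: 140 − 116 = 24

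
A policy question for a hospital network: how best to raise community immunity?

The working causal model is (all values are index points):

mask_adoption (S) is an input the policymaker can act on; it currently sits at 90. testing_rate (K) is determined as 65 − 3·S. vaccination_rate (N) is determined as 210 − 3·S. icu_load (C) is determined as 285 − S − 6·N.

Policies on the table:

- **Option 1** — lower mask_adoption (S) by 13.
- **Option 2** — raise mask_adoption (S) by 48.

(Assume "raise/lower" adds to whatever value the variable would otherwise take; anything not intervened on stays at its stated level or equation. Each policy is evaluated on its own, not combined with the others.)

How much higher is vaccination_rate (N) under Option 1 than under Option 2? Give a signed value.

Option 1 (S − 13):
  S = 90 − 13 = 77
  N = 210 − 3·77 = -21
Option 2 (S + 48):
  S = 90 + 48 = 138
  N = 210 − 3·138 = -204
N: -21 − (-204) = 183

183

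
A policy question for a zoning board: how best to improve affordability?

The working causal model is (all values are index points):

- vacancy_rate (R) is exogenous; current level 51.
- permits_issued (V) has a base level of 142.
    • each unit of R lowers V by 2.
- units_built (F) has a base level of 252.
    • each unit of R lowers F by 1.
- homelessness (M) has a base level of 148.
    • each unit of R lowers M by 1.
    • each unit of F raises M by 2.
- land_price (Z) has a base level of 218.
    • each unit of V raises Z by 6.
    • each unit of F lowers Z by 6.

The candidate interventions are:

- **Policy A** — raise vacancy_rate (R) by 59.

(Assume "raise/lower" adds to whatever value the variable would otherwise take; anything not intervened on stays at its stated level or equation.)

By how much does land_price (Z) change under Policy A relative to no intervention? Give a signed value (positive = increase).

-354

Baseline:
  R = 51
  V = 142 − 2·51 = 40
  F = 252 − 51 = 201
  Z = 218 + 6·40 − 6·201 = -748
Policy A (R + 59):
  R = 51 + 59 = 110
  V = 142 − 2·110 = -78
  F = 252 − 110 = 142
  Z = 218 + 6·(-78) − 6·142 = -1102
Change in Z: -1102 − (-748) = -354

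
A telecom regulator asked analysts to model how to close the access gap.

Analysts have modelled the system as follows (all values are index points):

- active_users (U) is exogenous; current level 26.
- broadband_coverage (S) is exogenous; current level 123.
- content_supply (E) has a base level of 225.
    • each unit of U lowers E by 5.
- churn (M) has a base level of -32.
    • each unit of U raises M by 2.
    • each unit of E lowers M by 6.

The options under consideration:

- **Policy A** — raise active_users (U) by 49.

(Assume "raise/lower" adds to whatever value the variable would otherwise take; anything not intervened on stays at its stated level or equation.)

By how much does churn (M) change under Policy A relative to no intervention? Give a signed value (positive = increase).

1568

Baseline:
  U = 26
  E = 225 − 5·26 = 95
  M = -32 + 2·26 − 6·95 = -550
Policy A (U + 49):
  U = 26 + 49 = 75
  E = 225 − 5·75 = -150
  M = -32 + 2·75 − 6·(-150) = 1018
Change in M: 1018 − (-550) = 1568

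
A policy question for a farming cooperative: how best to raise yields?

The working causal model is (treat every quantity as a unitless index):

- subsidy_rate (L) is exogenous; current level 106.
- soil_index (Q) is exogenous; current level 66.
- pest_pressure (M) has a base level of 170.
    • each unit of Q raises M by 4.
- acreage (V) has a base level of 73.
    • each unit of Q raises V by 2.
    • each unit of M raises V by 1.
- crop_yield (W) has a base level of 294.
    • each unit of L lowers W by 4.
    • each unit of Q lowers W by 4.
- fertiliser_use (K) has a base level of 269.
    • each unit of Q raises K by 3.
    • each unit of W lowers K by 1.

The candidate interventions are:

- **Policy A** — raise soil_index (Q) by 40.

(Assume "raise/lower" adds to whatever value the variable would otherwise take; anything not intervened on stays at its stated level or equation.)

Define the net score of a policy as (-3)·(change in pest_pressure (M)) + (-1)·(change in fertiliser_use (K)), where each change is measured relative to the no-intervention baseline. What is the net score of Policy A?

Baseline:
  L = 106
  Q = 66
  M = 170 + 4·66 = 434
  W = 294 − 4·106 − 4·66 = -394
  K = 269 + 3·66 − (-394) = 861
Policy A (Q + 40):
  L = 106
  Q = 66 + 40 = 106
  M = 170 + 4·106 = 594
  W = 294 − 4·106 − 4·106 = -554
  K = 269 + 3·106 − (-554) = 1141
ΔM = 594 − 434 = 160; ΔK = 1141 − 861 = 280
Score = (-3)·160 + (-1)·280 = -760

-760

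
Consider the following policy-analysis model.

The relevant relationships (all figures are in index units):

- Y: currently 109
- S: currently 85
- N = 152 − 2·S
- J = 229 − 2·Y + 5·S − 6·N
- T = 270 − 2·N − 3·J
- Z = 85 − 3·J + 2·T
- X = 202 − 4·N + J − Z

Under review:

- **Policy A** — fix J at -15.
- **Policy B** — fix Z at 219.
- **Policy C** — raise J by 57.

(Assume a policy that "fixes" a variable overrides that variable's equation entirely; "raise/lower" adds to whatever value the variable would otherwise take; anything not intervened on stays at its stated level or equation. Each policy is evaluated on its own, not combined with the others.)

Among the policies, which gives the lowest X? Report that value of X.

Policy A (J := -15):
  Y = 109
  S = 85
  N = 152 − 2·85 = -18
  J = -15
  T = 270 − 2·(-18) − 3·(-15) = 351
  Z = 85 − 3·(-15) + 2·351 = 832
  X = 202 − 4·(-18) + (-15) − 832 = -573
Policy B (Z := 219):
  Y = 109
  S = 85
  N = 152 − 2·85 = -18
  J = 229 − 2·109 + 5·85 − 6·(-18) = 544
  T = 270 − 2·(-18) − 3·544 = -1326
  Z = 219
  X = 202 − 4·(-18) + 544 − 219 = 599
Policy C (J + 57):
  Y = 109
  S = 85
  N = 152 − 2·85 = -18
  J = 229 − 2·109 + 5·85 − 6·(-18) (+57 from intervention) = 601
  T = 270 − 2·(-18) − 3·601 = -1497
  Z = 85 − 3·601 + 2·(-1497) = -4712
  X = 202 − 4·(-18) + 601 − (-4712) = 5587
Comparing — Policy A: X=-573, Policy B: X=599, Policy C: X=5587. Lowest is -573 (Policy A).

-573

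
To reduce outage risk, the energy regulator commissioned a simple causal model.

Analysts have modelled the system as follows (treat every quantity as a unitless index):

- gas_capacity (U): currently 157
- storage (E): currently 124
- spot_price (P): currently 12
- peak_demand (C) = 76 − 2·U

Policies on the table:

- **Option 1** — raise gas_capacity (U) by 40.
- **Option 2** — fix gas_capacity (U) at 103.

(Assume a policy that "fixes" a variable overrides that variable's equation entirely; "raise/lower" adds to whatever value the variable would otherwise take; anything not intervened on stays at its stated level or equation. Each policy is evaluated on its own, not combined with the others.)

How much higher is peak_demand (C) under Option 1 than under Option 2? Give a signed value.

-188

Option 1 (U + 40):
  U = 157 + 40 = 197
  C = 76 − 2·197 = -318
Option 2 (U := 103):
  U = 103
  C = 76 − 2·103 = -130
C: -318 − (-130) = -188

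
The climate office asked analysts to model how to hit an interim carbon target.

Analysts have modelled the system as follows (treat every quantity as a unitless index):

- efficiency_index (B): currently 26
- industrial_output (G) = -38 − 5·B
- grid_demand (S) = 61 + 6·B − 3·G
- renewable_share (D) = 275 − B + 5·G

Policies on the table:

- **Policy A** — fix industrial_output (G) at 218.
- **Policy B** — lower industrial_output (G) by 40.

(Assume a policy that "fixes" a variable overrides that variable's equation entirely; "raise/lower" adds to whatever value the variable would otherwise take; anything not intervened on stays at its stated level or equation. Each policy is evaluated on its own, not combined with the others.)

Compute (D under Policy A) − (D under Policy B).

2130

Policy A (G := 218):
  B = 26
  G = 218
  D = 275 − 26 + 5·218 = 1339
Policy B (G − 40):
  B = 26
  G = -38 − 5·26 (−40 from intervention) = -208
  D = 275 − 26 + 5·(-208) = -791
D: 1339 − (-791) = 2130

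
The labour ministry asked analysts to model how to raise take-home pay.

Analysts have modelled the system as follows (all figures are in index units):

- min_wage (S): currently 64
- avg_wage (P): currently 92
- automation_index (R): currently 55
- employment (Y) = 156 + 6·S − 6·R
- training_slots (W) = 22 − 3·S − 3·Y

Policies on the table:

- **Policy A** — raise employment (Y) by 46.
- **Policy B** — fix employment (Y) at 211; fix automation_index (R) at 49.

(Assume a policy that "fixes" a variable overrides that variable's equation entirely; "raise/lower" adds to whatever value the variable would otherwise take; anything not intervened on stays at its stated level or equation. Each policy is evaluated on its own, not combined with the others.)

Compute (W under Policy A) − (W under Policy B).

-135

Policy A (Y + 46):
  S = 64
  R = 55
  Y = 156 + 6·64 − 6·55 (+46 from intervention) = 256
  W = 22 − 3·64 − 3·256 = -938
Policy B (Y := 211, R := 49):
  S = 64
  R = 49
  Y = 211
  W = 22 − 3·64 − 3·211 = -803
W: -938 − (-803) = -135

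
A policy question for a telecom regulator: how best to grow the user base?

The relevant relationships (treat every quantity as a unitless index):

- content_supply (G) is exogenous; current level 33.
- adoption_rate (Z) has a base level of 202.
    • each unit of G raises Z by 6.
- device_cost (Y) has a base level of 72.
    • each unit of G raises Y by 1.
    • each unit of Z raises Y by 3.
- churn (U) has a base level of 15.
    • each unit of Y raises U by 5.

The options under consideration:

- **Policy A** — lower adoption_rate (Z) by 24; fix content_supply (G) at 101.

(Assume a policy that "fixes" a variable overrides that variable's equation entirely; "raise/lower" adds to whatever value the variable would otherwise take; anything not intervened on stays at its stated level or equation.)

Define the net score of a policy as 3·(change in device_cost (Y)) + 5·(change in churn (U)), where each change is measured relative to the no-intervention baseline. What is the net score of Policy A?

Baseline:
  G = 33
  Z = 202 + 6·33 = 400
  Y = 72 + 33 + 3·400 = 1305
  U = 15 + 5·1305 = 6540
Policy A (Z − 24, G := 101):
  G = 101
  Z = 202 + 6·101 (−24 from intervention) = 784
  Y = 72 + 101 + 3·784 = 2525
  U = 15 + 5·2525 = 12640
ΔY = 2525 − 1305 = 1220; ΔU = 12640 − 6540 = 6100
Score = 3·1220 + 5·6100 = 34160

34160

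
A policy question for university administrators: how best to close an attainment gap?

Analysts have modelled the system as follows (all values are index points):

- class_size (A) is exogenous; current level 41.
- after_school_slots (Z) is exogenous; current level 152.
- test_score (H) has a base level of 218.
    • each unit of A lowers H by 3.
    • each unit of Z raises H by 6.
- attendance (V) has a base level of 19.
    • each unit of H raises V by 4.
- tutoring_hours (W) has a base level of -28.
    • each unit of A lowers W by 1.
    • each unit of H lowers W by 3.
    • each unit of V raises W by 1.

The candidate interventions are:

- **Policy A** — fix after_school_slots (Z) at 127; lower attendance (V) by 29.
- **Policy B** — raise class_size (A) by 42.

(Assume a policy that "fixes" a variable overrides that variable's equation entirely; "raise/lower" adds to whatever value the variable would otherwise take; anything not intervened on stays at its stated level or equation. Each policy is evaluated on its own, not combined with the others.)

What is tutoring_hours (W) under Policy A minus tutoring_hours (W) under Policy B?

Policy A (Z := 127, V − 29):
  A = 41
  Z = 127
  H = 218 − 3·41 + 6·127 = 857
  V = 19 + 4·857 (−29 from intervention) = 3418
  W = -28 − 41 − 3·857 + 3418 = 778
Policy B (A + 42):
  A = 41 + 42 = 83
  Z = 152
  H = 218 − 3·83 + 6·152 = 881
  V = 19 + 4·881 = 3543
  W = -28 − 83 − 3·881 + 3543 = 789
W: 778 − 789 = -11

-11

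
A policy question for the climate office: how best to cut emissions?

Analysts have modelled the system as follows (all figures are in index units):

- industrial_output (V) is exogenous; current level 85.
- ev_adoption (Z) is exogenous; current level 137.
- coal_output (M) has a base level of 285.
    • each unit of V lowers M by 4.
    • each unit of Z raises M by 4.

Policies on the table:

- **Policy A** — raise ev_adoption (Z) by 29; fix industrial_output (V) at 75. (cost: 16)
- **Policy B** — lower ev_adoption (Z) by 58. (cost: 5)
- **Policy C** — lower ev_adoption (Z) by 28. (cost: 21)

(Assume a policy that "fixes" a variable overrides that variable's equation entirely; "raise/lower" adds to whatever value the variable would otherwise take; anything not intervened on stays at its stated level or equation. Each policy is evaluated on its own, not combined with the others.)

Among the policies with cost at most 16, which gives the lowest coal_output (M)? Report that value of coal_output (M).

261

Policy A (Z + 29, V := 75):
  V = 75
  Z = 137 + 29 = 166
  M = 285 − 4·75 + 4·166 = 649
Policy B (Z − 58):
  V = 85
  Z = 137 − 58 = 79
  M = 285 − 4·85 + 4·79 = 261
Comparing — Policy A: M=649, Policy B: M=261. Lowest is 261 (Policy B).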